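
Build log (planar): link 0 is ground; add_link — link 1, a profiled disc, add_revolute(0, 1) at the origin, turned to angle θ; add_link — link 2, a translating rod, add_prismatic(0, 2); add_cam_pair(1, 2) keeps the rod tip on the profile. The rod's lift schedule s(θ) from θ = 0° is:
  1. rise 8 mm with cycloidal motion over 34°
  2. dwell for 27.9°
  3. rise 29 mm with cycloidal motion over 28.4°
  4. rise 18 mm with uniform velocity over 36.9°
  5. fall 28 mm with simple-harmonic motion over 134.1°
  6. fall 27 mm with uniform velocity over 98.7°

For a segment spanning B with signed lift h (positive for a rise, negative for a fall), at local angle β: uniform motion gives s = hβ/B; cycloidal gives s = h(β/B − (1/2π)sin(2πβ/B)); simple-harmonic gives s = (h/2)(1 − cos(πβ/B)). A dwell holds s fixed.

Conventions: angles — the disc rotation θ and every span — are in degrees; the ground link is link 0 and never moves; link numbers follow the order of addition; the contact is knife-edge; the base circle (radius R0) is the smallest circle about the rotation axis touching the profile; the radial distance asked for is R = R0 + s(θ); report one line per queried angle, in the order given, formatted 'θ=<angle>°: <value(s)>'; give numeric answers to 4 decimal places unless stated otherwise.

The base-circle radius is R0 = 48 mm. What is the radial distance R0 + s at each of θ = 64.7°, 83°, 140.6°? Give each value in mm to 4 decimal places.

seg 1 [0°–34°] cycloidal, h=8: full span → s += 8 → s = 8.0000
seg 2 [34°–61.9°] dwell: s stays 8.0000
seg 3 [61.9°–90.3°] cycloidal, h=29: θ=64.7° here. β=2.8, B=28.4. 29·(0.0986 − sin(2π·0.0986)/(2π)) = 0.1794 → s = 8.1794
seg 3 [61.9°–90.3°] cycloidal, h=29: θ=83° here. β=21.1, B=28.4. 29·(0.7430 − sin(2π·0.7430)/(2π)) = 26.1568 → s = 34.1568
seg 3 [61.9°–90.3°] cycloidal, h=29: full span → s += 29 → s = 37.0000
seg 4 [90.3°–127.2°] uniform, h=18: full span → s += 18 → s = 55.0000
seg 5 [127.2°–261.3°] simple-harmonic, h=-28: θ=140.6° here. β=13.4, B=134.1. -28/2·(1 − cos(π·0.0999)) = -0.6842 → s = 54.3158
θ=64.7°: R = R0 + s = 48 + 8.1794 = 56.1794
θ=83°: R = R0 + s = 48 + 34.1568 = 82.1568
θ=140.6°: R = R0 + s = 48 + 54.3158 = 102.3158

θ=64.7°: 56.1794
θ=83°: 82.1568
θ=140.6°: 102.3158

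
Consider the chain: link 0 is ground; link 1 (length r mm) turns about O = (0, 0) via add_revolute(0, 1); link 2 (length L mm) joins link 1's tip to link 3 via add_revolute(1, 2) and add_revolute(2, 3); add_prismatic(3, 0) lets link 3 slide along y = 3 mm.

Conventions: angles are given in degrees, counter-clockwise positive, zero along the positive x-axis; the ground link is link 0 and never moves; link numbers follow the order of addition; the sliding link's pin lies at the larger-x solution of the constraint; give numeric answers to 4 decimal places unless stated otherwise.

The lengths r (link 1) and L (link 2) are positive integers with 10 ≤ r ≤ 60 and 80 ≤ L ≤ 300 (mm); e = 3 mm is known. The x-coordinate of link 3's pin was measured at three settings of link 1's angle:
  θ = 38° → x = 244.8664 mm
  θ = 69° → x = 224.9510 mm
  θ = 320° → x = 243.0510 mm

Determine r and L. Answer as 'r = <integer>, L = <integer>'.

constraint per measurement: (x − r cos θ)² + (r sin θ − e)² = L²
subtracting the θ₁ and θ₂ equations cancels the r² and L² terms:
r = (x₁² − x₂²) / (2[(x₁cos θ₁ + e sin θ₁) − (x₂cos θ₂ + e sin θ₂)]) = 41.9999 → r = 42
L² = (x₁ − r cos θ₁)² + (r sin θ₁ − e)² = 45368.9892 → L = 213.0000 → L = 213
check at θ₃=320°: x = 243.0510 (printed 243.0510) ✓

r = 42, L = 213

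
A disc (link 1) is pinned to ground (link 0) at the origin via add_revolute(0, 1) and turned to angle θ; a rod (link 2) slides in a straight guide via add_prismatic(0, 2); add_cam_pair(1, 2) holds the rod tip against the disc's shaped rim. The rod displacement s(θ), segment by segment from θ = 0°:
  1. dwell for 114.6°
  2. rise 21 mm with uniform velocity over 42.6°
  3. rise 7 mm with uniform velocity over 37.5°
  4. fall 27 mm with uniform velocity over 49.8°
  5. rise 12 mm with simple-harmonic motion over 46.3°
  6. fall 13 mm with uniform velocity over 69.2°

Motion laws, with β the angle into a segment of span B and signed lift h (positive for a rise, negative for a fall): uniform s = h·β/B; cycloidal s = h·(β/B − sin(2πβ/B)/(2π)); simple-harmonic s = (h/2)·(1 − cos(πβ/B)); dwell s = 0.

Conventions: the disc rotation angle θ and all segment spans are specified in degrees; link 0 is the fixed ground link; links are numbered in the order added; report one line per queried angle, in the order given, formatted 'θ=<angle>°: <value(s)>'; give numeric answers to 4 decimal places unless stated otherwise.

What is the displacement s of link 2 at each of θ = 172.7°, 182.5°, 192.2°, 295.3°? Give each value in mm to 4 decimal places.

segment 1 (0° to 114.6°, dwell): s unchanged at 0.0000
segment 2 (114.6° to 157.2°, uniform, h = 21) is passed completely: s = 0.0000 + (21) = 21.0000
θ = 172.7° falls in segment 3 (157.2° to 194.7°, uniform, h = 7): β = 172.7 − 157.2 = 15.5°, B = 37.5°; Δs = 7·15.5/37.5 = 2.8933; s = 21.0000 + 2.8933 = 23.8933
θ = 182.5° falls in segment 3 (157.2° to 194.7°, uniform, h = 7): β = 182.5 − 157.2 = 25.3°, B = 37.5°; Δs = 7·25.3/37.5 = 4.7227; s = 21.0000 + 4.7227 = 25.7227
θ = 192.2° falls in segment 3 (157.2° to 194.7°, uniform, h = 7): β = 192.2 − 157.2 = 35°, B = 37.5°; Δs = 7·35/37.5 = 6.5333; s = 21.0000 + 6.5333 = 27.5333
segment 3 (157.2° to 194.7°, uniform, h = 7) is passed completely: s = 21.0000 + (7) = 28.0000
segment 4 (194.7° to 244.5°, uniform, h = -27) is passed completely: s = 28.0000 + (-27) = 1.0000
segment 5 (244.5° to 290.8°, simple-harmonic, h = 12) is passed completely: s = 1.0000 + (12) = 13.0000
θ = 295.3° falls in segment 6 (290.8° to 360°, uniform, h = -13): β = 295.3 − 290.8 = 4.5°, B = 69.2°; Δs = -13·4.5/69.2 = -0.8454; s = 13.0000 − 0.8454 = 12.1546

θ=172.7°: 23.8933
θ=182.5°: 25.7227
θ=192.2°: 27.5333
θ=295.3°: 12.1546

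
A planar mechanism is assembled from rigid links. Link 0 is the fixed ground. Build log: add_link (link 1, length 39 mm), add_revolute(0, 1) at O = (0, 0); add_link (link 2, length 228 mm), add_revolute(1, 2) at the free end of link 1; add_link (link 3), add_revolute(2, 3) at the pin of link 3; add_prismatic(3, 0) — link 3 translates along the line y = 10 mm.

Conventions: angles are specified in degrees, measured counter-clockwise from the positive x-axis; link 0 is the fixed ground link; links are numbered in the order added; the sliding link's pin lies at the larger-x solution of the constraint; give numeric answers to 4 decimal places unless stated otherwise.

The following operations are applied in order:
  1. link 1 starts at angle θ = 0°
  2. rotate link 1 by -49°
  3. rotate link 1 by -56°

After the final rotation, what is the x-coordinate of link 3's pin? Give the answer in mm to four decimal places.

geometry: r = 39 mm, L = 228 mm, e = 10 mm; θ starts at 0°
rotate link 1 by -49°: θ ← 0° -49° = -49°
rotate link 1 by -56°: θ ← -49° -56° = -105°
crank pin P = (r cos θ, r sin θ) = (-10.093943, -37.671107)
h = r sin θ − e = -37.671107 − 10 = -47.671107
x = r cos θ + √(L² − h²) = -10.093943 + 222.960682 = 212.866739

212.8667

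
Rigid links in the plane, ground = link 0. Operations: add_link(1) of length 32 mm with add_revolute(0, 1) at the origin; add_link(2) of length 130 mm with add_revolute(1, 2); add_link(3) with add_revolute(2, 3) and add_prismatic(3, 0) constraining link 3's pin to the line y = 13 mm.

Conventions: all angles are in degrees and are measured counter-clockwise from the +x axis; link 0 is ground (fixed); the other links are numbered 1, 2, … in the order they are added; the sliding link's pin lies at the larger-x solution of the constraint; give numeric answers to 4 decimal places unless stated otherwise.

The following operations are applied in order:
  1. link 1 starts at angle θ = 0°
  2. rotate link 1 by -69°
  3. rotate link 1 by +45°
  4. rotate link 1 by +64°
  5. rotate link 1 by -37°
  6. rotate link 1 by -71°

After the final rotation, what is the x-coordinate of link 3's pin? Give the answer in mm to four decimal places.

geometry: r = 32 mm, L = 130 mm, e = 13 mm; θ starts at 0°
rotate link 1 by -69°: θ ← 0° -69° = -69°
rotate link 1 by +45°: θ ← -69° +45° = -24°
rotate link 1 by +64°: θ ← -24° +64° = 40°
rotate link 1 by -37°: θ ← 40° -37° = 3°
rotate link 1 by -71°: θ ← 3° -71° = -68°
crank pin P = (r cos θ, r sin θ) = (11.987411, -29.669883)
h = r sin θ − e = -29.669883 − 13 = -42.669883
x = r cos θ + √(L² − h²) = 11.987411 + 122.797724 = 134.785135

134.7851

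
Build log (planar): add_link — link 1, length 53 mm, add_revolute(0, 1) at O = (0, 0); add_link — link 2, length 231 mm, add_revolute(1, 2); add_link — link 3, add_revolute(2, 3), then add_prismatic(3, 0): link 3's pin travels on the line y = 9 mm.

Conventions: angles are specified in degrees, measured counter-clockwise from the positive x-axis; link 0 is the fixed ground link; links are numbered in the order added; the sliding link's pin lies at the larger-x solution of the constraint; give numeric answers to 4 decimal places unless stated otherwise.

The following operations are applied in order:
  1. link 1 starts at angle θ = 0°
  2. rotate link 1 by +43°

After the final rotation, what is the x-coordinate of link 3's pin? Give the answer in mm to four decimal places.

geometry: r = 53 mm, L = 231 mm, e = 9 mm; θ starts at 0°
rotate link 1 by +43°: θ ← 0° +43° = 43°
crank pin P = (r cos θ, r sin θ) = (38.761746, 36.145913)
h = r sin θ − e = 36.145913 − 9 = 27.145913
x = r cos θ + √(L² − h²) = 38.761746 + 229.399432 = 268.161178

268.1612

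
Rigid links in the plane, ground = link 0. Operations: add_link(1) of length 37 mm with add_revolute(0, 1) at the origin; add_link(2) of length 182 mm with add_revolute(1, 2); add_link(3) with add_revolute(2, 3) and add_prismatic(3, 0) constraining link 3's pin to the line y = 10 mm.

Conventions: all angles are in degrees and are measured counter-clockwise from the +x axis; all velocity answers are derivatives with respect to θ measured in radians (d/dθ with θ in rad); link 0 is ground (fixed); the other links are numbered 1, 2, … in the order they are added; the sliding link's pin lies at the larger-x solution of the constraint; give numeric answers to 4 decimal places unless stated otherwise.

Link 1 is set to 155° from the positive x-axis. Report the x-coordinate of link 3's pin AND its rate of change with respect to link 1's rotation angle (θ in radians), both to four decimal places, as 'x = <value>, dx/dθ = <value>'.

geometry: r = 37 mm, L = 182 mm, e = 10 mm
crank pin P = (r cos θ, r sin θ) = (-33.533388, 15.636876)
h = r sin θ − e = 15.636876 − 10 = 5.636876
x = r cos θ + √(L² − h²) = -33.533388 + 181.912687 = 148.379299
dx/dθ = −r sin θ − h·r cos θ/√(L² − h²) (θ in radians; h = 5.636876) = -14.597786

x = 148.3793, dx/dθ = -14.5978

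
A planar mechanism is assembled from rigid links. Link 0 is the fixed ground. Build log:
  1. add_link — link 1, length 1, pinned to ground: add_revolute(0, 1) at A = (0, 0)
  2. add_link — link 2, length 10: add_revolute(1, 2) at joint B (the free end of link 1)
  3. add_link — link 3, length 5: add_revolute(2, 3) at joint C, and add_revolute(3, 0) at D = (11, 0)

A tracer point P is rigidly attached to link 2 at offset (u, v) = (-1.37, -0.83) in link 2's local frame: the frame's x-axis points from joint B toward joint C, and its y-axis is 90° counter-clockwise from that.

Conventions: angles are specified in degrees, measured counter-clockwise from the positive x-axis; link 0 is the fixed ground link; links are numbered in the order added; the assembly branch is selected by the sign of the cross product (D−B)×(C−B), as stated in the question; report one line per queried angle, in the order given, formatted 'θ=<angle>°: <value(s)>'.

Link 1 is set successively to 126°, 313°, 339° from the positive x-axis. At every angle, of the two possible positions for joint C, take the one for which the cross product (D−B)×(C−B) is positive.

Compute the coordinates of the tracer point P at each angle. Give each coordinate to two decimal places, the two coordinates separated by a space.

A=(0,0), D=(11.00,0)
θ=126°: B = A + 1.00·(cos126°, sin126°) = (-0.5878, 0.8090)
θ=126°: |BD| = 11.6160
θ=126°: circle(B,10.00) ∩ circle(D,5.00): a=9.0363, h=4.2831
θ=126°:   candidates: C₊=(8.7249,4.4524) cross=49.753; C₋=(8.1283,-4.0931) cross=-49.753
θ=126°:   branch + wants cross > 0 → take C=(8.7249,4.4524) (cross=49.753)
θ=126°: ex = (C−B)/|BC| = (0.9313,0.3643); ey = (-0.3643,0.9313)
θ=126°: P = B + -1.37·ex + -0.83·ey = (-1.5612,-0.4631)
θ=313°: B = A + 1.00·(cos313°, sin313°) = (0.6820, -0.7314)
θ=313°: |BD| = 10.3439
θ=313°: circle(B,10.00) ∩ circle(D,5.00): a=8.7973, h=4.7548
θ=313°:   candidates: C₊=(9.1211,4.6335) cross=49.183; C₋=(9.7934,-4.8522) cross=-49.183
θ=313°:   branch + wants cross > 0 → take C=(9.1211,4.6335) (cross=49.183)
θ=313°: ex = (C−B)/|BC| = (0.8439,0.5365); ey = (-0.5365,0.8439)
θ=313°: P = B + -1.37·ex + -0.83·ey = (-0.0289,-2.1668)
θ=339°: B = A + 1.00·(cos339°, sin339°) = (0.9336, -0.3584)
θ=339°: |BD| = 10.0728
θ=339°: circle(B,10.00) ∩ circle(D,5.00): a=8.7593, h=4.8244
θ=339°:   candidates: C₊=(9.5157,4.7746) cross=48.595; C₋=(9.8590,-4.8681) cross=-48.595
θ=339°:   branch + wants cross > 0 → take C=(9.5157,4.7746) (cross=48.595)
θ=339°: ex = (C−B)/|BC| = (0.8582,0.5133); ey = (-0.5133,0.8582)
θ=339°: P = B + -1.37·ex + -0.83·ey = (0.1839,-1.7739)

θ=126°: -1.56 -0.46
θ=313°: -0.03 -2.17
θ=339°: 0.18 -1.77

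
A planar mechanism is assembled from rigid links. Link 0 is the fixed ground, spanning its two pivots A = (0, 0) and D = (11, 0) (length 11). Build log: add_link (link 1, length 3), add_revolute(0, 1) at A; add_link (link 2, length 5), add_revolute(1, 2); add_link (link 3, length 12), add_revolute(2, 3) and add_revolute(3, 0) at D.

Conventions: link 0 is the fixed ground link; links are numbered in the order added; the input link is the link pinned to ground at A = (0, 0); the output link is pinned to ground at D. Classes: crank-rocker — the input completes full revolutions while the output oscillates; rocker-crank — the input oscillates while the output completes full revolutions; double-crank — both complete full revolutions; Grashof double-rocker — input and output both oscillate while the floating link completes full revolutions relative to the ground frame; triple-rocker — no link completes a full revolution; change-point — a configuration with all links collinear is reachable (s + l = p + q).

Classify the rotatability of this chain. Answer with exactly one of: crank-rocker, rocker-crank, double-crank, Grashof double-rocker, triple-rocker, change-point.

lengths: ground=11, input=3, coupler=5, output=12
sorted: s=3 (shortest), l=12 (longest), p+q=16
s + l = 15 vs p + q = 16
s + l < p + q (Grashof) with shortest = input link → crank-rocker

crank-rocker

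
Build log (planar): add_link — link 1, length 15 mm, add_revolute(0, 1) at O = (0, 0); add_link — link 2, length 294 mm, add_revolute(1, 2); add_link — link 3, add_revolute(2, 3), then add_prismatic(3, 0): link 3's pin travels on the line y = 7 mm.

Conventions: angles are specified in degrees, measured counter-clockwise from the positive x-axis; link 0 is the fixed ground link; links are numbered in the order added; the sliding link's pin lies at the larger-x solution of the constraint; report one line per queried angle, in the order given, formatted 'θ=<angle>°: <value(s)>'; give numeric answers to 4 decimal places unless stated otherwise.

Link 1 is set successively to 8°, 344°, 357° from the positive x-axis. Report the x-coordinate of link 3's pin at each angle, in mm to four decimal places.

geometry: r = 15 mm, L = 294 mm, e = 7 mm
θ=8°: crank pin P = (r cos θ, r sin θ) = (14.854021, 2.087597)
θ=8°: h = r sin θ − e = 2.087597 − 7 = -4.912403
θ=8°: x = r cos θ + √(L² − h²) = 14.854021 + 293.958957 = 308.812978
θ=344°: crank pin P = (r cos θ, r sin θ) = (14.418925, -4.134560)
θ=344°: h = r sin θ − e = -4.134560 − 7 = -11.134560
θ=344°: x = r cos θ + √(L² − h²) = 14.418925 + 293.789077 = 308.208002
θ=357°: crank pin P = (r cos θ, r sin θ) = (14.979443, -0.785039)
θ=357°: h = r sin θ − e = -0.785039 − 7 = -7.785039
θ=357°: x = r cos θ + √(L² − h²) = 14.979443 + 293.896909 = 308.876352

θ=8°: 308.8130
θ=344°: 308.2080
θ=357°: 308.8764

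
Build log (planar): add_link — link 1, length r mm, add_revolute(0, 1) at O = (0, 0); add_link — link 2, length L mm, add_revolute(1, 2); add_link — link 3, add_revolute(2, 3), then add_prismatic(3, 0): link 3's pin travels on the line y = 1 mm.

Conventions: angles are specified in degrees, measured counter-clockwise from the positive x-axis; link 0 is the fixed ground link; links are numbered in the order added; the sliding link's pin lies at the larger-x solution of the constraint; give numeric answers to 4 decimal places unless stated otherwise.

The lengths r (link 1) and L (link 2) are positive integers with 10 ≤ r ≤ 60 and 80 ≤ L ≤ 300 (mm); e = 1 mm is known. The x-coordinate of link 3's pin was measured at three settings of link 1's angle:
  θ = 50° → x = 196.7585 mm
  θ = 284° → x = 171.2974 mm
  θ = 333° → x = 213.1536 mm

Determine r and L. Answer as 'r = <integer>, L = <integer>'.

constraint per measurement: (x − r cos θ)² + (r sin θ − e)² = L²
subtracting the θ₁ and θ₂ equations cancels the r² and L² terms:
r = (x₁² − x₂²) / (2[(x₁cos θ₁ + e sin θ₁) − (x₂cos θ₂ + e sin θ₂)]) = 53.9999 → r = 54
L² = (x₁ − r cos θ₁)² + (r sin θ₁ − e)² = 27888.9905 → L = 167.0000 → L = 167
check at θ₃=333°: x = 213.1536 (printed 213.1536) ✓

r = 54, L = 167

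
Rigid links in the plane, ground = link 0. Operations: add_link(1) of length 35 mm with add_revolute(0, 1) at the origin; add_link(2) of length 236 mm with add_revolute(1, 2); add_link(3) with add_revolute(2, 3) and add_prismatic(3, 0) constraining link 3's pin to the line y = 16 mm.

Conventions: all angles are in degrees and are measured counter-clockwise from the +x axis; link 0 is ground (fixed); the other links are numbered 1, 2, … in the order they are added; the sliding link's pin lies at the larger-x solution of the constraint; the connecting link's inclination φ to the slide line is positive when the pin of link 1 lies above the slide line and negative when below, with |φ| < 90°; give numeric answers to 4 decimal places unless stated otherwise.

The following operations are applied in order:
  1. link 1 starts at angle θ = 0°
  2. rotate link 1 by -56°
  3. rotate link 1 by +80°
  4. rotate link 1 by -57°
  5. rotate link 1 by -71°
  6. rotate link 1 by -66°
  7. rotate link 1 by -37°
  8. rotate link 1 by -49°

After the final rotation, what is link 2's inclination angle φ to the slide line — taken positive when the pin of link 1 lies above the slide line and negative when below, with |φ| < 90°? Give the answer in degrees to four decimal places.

geometry: r = 35 mm, L = 236 mm, e = 16 mm; θ starts at 0°
rotate link 1 by -56°: θ ← 0° -56° = -56°
rotate link 1 by +80°: θ ← -56° +80° = 24°
rotate link 1 by -57°: θ ← 24° -57° = -33°
rotate link 1 by -71°: θ ← -33° -71° = -104°
rotate link 1 by -66°: θ ← -104° -66° = -170°
rotate link 1 by -37°: θ ← -170° -37° = -207°
rotate link 1 by -49°: θ ← -207° -49° = -256°
h = r sin θ − e = 33.960350 − 16 = 17.960350
sin φ = h / L = 17.960350 / 236 = 0.07610318
φ = arcsin(0.07610318) = 4.364611°

4.3646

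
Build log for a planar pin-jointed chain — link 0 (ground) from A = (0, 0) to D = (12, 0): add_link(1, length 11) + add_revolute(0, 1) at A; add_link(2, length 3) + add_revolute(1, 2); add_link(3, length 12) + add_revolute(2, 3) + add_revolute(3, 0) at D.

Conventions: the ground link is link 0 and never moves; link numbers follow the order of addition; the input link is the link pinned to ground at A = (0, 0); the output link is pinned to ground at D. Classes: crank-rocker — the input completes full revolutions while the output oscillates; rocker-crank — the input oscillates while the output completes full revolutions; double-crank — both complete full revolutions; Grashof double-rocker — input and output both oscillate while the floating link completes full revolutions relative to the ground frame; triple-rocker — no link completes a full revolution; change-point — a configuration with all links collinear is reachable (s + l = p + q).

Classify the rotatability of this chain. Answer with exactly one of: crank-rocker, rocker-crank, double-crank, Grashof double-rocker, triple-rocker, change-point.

lengths: ground=12, input=11, coupler=3, output=12
sorted: s=3 (shortest), l=12 (longest), p+q=23
s + l = 15 vs p + q = 23
s + l < p + q (Grashof) with shortest = coupler link → Grashof double-rocker

Grashof double-rocker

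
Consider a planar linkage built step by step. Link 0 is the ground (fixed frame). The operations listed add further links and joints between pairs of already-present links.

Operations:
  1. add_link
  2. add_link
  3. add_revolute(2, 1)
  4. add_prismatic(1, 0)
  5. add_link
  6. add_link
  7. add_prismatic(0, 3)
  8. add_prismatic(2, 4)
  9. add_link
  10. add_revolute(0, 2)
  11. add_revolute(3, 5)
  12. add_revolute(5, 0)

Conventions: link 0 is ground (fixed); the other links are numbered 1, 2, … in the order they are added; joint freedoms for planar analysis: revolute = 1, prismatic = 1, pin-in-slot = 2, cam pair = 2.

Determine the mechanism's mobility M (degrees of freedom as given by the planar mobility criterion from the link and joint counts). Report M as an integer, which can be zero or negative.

(L,J1,J2)=(1,0,0); link0 fixed
link1: (2,0,0)
link2: (3,0,0)
R 2-1 [J1]: (3,1,0)
P 1-0 [J1]: (3,2,0)
link3: (4,2,0)
link4: (5,2,0)
P 0-3 [J1]: (5,3,0)
P 2-4 [J1]: (5,4,0)
link5: (6,4,0)
R 0-2 [J1]: (6,5,0)
R 3-5 [J1]: (6,6,0)
R 5-0 [J1]: (6,7,0)
Grübler: 3·5 − 2·7 − 0 = 1

M = 1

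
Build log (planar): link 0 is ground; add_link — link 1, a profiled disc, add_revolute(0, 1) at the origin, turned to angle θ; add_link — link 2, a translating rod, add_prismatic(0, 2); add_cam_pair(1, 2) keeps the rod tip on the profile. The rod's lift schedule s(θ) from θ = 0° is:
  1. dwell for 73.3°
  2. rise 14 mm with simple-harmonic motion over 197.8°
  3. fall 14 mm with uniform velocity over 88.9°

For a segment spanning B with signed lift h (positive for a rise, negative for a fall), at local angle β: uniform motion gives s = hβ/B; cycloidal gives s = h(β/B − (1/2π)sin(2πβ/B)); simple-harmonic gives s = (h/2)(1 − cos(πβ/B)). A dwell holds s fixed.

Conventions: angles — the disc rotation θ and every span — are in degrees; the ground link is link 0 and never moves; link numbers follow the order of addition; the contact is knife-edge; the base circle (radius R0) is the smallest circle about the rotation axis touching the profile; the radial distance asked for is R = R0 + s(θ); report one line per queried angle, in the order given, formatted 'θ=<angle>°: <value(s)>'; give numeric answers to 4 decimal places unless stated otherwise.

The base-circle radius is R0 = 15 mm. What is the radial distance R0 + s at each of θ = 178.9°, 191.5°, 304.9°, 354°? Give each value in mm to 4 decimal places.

seg 1 [0°–73.3°] dwell: s stays 0.0000
seg 2 [73.3°–271.1°] simple-harmonic, h=14: θ=178.9° here. β=105.6, B=197.8. 14/2·(1 − cos(π·0.5339)) = 7.7435 → s = 7.7435
seg 2 [73.3°–271.1°] simple-harmonic, h=14: θ=191.5° here. β=118.2, B=197.8. 14/2·(1 − cos(π·0.5976)) = 9.1123 → s = 9.1123
seg 2 [73.3°–271.1°] simple-harmonic, h=14: full span → s += 14 → s = 14.0000
seg 3 [271.1°–360°] uniform, h=-14: θ=304.9° here. β=33.8, B=88.9. -14·33.8/88.9 = -5.3228 → s = 8.6772
seg 3 [271.1°–360°] uniform, h=-14: θ=354° here. β=82.9, B=88.9. -14·82.9/88.9 = -13.0551 → s = 0.9449
θ=178.9°: R = R0 + s = 15 + 7.7435 = 22.7435
θ=191.5°: R = R0 + s = 15 + 9.1123 = 24.1123
θ=304.9°: R = R0 + s = 15 + 8.6772 = 23.6772
θ=354°: R = R0 + s = 15 + 0.9449 = 15.9449

θ=178.9°: 22.7435
θ=191.5°: 24.1123
θ=304.9°: 23.6772
θ=354°: 15.9449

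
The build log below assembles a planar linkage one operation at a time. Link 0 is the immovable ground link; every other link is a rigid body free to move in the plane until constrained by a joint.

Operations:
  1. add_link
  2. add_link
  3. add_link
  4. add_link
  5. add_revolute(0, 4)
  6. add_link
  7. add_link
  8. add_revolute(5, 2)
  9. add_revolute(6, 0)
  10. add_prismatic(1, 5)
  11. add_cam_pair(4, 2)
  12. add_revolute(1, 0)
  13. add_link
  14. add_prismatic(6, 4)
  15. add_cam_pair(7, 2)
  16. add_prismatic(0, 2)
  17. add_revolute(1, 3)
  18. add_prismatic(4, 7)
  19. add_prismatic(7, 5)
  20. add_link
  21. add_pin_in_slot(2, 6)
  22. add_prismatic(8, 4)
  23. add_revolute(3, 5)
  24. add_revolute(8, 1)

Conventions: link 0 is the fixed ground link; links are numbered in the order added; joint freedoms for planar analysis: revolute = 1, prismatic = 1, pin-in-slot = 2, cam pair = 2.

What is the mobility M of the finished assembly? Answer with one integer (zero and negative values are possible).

ground; <1,0,0>
#1 <2,0,0>
#2 <3,0,0>
#3 <4,0,0>
#4 <5,0,0>
R:0↔4 J1 <5,1,0>
#5 <6,1,0>
#6 <7,1,0>
R:5↔2 J1 <7,2,0>
R:6↔0 J1 <7,3,0>
P:1↔5 J1 <7,4,0>
C:4↔2 J2 <7,4,1>
R:1↔0 J1 <7,5,1>
#7 <8,5,1>
P:6↔4 J1 <8,6,1>
C:7↔2 J2 <8,6,2>
P:0↔2 J1 <8,7,2>
R:1↔3 J1 <8,8,2>
P:4↔7 J1 <8,9,2>
P:7↔5 J1 <8,10,2>
#8 <9,10,2>
PS:2↔6 J2 <9,10,3>
P:8↔4 J1 <9,11,3>
R:3↔5 J1 <9,12,3>
R:8↔1 J1 <9,13,3>
3×8 − 2×13 − 1×3 = -5

M = -5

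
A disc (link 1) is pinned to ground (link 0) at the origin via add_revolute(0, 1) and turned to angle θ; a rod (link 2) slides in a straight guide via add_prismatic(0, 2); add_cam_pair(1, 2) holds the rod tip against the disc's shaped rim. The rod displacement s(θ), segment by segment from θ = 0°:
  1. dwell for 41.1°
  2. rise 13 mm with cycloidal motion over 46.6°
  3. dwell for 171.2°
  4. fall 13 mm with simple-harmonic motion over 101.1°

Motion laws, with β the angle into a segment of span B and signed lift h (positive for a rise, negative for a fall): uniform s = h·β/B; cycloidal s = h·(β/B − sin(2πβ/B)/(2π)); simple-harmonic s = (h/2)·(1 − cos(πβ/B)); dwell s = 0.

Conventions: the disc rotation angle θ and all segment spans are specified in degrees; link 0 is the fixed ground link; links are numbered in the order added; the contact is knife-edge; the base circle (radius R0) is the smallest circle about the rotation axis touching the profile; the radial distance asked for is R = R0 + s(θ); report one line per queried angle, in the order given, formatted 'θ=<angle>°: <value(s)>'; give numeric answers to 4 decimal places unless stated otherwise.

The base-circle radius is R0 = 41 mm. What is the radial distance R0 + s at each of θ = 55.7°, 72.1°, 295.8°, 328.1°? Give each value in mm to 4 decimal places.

segment 1 (0° to 41.1°, dwell): s unchanged at 0.0000
θ = 55.7° falls in segment 2 (41.1° to 87.7°, cycloidal, h = 13): β = 55.7 − 41.1 = 14.6°, B = 46.6°; Δs = 13·(0.3133 − sin(2π·0.3133)/(2π)) = 2.1655; s = 0.0000 + 2.1655 = 2.1655
θ = 72.1° falls in segment 2 (41.1° to 87.7°, cycloidal, h = 13): β = 72.1 − 41.1 = 31°, B = 46.6°; Δs = 13·(0.6652 − sin(2π·0.6652)/(2π)) = 10.4305; s = 0.0000 + 10.4305 = 10.4305
segment 2 (41.1° to 87.7°, cycloidal, h = 13) is passed completely: s = 0.0000 + (13) = 13.0000
segment 3 (87.7° to 258.9°, dwell): s unchanged at 13.0000
θ = 295.8° falls in segment 4 (258.9° to 360°, simple-harmonic, h = -13): β = 295.8 − 258.9 = 36.9°, B = 101.1°; Δs = -13/2·(1 − cos(π·0.3650)) = -3.8249; s = 13.0000 − 3.8249 = 9.1751
θ = 328.1° falls in segment 4 (258.9° to 360°, simple-harmonic, h = -13): β = 328.1 − 258.9 = 69.2°, B = 101.1°; Δs = -13/2·(1 − cos(π·0.6845)) = -10.0596; s = 13.0000 − 10.0596 = 2.9404
θ=55.7°: R = R0 + s = 41 + 2.1655 = 43.1655
θ=72.1°: R = R0 + s = 41 + 10.4305 = 51.4305
θ=295.8°: R = R0 + s = 41 + 9.1751 = 50.1751
θ=328.1°: R = R0 + s = 41 + 2.9404 = 43.9404

θ=55.7°: 43.1655
θ=72.1°: 51.4305
θ=295.8°: 50.1751
θ=328.1°: 43.9404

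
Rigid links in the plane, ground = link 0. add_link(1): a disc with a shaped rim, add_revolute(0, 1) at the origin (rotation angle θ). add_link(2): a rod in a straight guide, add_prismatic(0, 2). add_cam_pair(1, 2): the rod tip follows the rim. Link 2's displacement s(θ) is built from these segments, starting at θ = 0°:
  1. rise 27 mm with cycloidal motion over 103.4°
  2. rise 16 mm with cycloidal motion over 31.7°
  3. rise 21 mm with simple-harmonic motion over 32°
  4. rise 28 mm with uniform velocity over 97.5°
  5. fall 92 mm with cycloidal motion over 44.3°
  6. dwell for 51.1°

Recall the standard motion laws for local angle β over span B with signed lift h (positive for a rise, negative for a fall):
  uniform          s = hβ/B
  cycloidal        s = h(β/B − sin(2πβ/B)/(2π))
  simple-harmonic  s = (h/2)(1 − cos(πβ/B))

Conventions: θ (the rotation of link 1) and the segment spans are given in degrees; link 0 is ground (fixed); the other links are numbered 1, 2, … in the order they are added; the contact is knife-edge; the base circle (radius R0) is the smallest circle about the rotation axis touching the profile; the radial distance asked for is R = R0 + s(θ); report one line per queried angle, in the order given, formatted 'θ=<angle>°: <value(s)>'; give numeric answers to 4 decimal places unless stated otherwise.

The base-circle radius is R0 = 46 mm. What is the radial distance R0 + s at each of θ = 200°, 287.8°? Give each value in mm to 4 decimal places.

segment 1 (0° to 103.4°, cycloidal, h = 27) is passed completely: s = 0.0000 + (27) = 27.0000
segment 2 (103.4° to 135.1°, cycloidal, h = 16) is passed completely: s = 27.0000 + (16) = 43.0000
segment 3 (135.1° to 167.1°, simple-harmonic, h = 21) is passed completely: s = 43.0000 + (21) = 64.0000
θ = 200° falls in segment 4 (167.1° to 264.6°, uniform, h = 28): β = 200 − 167.1 = 32.9°, B = 97.5°; Δs = 28·32.9/97.5 = 9.4482; s = 64.0000 + 9.4482 = 73.4482
segment 4 (167.1° to 264.6°, uniform, h = 28) is passed completely: s = 64.0000 + (28) = 92.0000
θ = 287.8° falls in segment 5 (264.6° to 308.9°, cycloidal, h = -92): β = 287.8 − 264.6 = 23.2°, B = 44.3°; Δs = -92·(0.5237 − sin(2π·0.5237)/(2π)) = -50.3531; s = 92.0000 − 50.3531 = 41.6469
θ=200°: R = R0 + s = 46 + 73.4482 = 119.4482
θ=287.8°: R = R0 + s = 46 + 41.6469 = 87.6469

θ=200°: 119.4482
θ=287.8°: 87.6469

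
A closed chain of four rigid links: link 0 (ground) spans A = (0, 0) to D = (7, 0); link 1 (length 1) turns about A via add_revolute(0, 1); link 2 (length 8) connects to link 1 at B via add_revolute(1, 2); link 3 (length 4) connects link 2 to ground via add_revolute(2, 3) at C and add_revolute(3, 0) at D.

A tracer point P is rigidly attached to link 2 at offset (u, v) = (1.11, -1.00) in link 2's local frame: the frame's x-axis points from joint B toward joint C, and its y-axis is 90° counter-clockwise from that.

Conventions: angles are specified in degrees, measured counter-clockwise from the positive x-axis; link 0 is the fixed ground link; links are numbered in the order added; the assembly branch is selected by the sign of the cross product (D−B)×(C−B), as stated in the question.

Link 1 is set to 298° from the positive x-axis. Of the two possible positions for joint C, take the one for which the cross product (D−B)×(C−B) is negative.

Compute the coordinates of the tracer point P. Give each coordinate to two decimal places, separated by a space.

A=(0,0), D=(7.00,0)
B = A + 1.00·(cos298°, sin298°) = (0.4695, -0.8829)
|BD| = 6.5899
circle(B,8.00) ∩ circle(D,4.00): a=6.9369, h=3.9849
  candidates: C₊=(6.8099,3.9955) cross=26.260; C₋=(7.8777,-3.9025) cross=-26.260
  branch - wants cross < 0 → take C=(7.8777,-3.9025) (cross=-26.260)
ex = (C−B)/|BC| = (0.9260,-0.3774); ey = (0.3774,0.9260)
P = B + 1.11·ex + -1.00·ey = (1.1199,-2.2279)

1.12 -2.23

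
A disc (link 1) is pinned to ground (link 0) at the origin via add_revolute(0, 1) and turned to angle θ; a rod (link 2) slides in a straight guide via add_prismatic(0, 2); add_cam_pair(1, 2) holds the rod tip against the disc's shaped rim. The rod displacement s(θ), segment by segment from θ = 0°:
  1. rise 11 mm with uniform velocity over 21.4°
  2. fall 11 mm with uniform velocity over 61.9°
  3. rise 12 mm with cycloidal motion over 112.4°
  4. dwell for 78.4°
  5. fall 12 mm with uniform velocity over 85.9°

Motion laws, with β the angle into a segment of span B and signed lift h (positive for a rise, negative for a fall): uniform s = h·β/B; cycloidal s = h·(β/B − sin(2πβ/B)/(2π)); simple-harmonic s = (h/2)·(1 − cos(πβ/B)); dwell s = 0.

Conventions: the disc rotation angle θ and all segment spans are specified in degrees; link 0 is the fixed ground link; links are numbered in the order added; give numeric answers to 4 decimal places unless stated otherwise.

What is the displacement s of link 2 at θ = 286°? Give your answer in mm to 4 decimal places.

segment 1 (0° to 21.4°, uniform, h = 11) is passed completely: s = 0.0000 + (11) = 11.0000
segment 2 (21.4° to 83.3°, uniform, h = -11) is passed completely: s = 11.0000 + (-11) = 0.0000
segment 3 (83.3° to 195.7°, cycloidal, h = 12) is passed completely: s = 0.0000 + (12) = 12.0000
segment 4 (195.7° to 274.1°, dwell): s unchanged at 12.0000
θ = 286° falls in segment 5 (274.1° to 360°, uniform, h = -12): β = 286 − 274.1 = 11.9°, B = 85.9°; Δs = -12·11.9/85.9 = -1.6624; s = 12.0000 − 1.6624 = 10.3376

10.3376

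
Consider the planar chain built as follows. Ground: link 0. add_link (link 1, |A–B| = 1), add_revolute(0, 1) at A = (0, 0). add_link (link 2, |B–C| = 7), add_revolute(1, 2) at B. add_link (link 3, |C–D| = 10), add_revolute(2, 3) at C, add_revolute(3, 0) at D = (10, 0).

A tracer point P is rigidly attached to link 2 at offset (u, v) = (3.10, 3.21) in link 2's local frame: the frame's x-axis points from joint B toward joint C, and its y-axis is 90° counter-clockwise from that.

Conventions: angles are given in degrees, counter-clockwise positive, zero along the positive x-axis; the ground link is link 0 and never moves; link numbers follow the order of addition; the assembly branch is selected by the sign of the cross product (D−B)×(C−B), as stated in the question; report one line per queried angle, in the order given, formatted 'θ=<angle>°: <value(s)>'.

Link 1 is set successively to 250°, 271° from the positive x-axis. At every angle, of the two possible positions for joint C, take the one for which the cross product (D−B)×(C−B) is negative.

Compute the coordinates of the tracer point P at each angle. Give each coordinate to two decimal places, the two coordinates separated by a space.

A=(0,0), D=(10.00,0)
θ=250°: B = A + 1.00·(cos250°, sin250°) = (-0.3420, -0.9397)
θ=250°: |BD| = 10.3846
θ=250°: circle(B,7.00) ∩ circle(D,10.00): a=2.7368, h=6.4428
θ=250°:   candidates: C₊=(1.8005,5.7244) cross=66.906; C₋=(2.9665,-7.1085) cross=-66.906
θ=250°:   branch - wants cross < 0 → take C=(2.9665,-7.1085) (cross=-66.906)
θ=250°: ex = (C−B)/|BC| = (0.4726,-0.8813); ey = (0.8813,0.4726)
θ=250°: P = B + 3.10·ex + 3.21·ey = (3.9520,-2.1544)
θ=271°: B = A + 1.00·(cos271°, sin271°) = (0.0175, -0.9998)
θ=271°: |BD| = 10.0325
θ=271°: circle(B,7.00) ∩ circle(D,10.00): a=2.4745, h=6.5480
θ=271°:   candidates: C₊=(1.8271,5.7622) cross=65.693; C₋=(3.1322,-7.2687) cross=-65.693
θ=271°:   branch - wants cross < 0 → take C=(3.1322,-7.2687) (cross=-65.693)
θ=271°: ex = (C−B)/|BC| = (0.4450,-0.8955); ey = (0.8955,0.4450)
θ=271°: P = B + 3.10·ex + 3.21·ey = (4.2716,-2.3477)

θ=250°: 3.95 -2.15
θ=271°: 4.27 -2.35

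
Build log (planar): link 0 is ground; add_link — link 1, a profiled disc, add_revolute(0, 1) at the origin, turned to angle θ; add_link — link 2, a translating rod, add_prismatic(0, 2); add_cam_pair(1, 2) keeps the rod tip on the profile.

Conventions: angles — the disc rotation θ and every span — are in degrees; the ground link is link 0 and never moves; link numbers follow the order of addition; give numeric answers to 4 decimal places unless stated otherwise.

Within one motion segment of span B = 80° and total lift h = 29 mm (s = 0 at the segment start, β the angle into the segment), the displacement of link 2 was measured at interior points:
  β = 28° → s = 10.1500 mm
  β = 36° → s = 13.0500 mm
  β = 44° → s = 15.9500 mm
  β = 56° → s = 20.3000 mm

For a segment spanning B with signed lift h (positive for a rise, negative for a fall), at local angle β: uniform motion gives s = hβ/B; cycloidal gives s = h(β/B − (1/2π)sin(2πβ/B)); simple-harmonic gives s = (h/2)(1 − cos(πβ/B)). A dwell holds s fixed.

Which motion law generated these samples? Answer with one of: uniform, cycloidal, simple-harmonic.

candidates at β/B = r: uniform s = h·r (linear in β); cycloidal s = h·(r − sin(2πr)/(2π)); simple-harmonic s = (h/2)(1 − cos(πr))
β=28°: printed 10.1500 | uniform 10.1500, cycloidal 6.4160, simple-harmonic 7.9171
β=36°: printed 13.0500 | uniform 13.0500, cycloidal 11.6237, simple-harmonic 12.2317
β=44°: printed 15.9500 | uniform 15.9500, cycloidal 17.3763, simple-harmonic 16.7683
β=56°: printed 20.3000 | uniform 20.3000, cycloidal 24.6896, simple-harmonic 23.0229
only one law matches every sample → uniform

uniform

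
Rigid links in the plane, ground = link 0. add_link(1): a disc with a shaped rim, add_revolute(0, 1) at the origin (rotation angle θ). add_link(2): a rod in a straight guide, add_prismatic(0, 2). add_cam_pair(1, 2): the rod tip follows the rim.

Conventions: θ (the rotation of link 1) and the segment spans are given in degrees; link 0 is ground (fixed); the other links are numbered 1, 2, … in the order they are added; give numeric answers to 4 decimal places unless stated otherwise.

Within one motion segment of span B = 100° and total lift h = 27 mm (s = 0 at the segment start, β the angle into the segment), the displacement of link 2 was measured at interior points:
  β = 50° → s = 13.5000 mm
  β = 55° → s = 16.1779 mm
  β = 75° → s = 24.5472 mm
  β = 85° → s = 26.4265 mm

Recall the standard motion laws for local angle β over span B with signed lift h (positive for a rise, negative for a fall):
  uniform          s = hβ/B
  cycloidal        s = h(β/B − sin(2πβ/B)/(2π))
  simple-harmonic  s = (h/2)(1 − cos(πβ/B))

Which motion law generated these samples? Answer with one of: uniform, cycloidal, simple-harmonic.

candidates at β/B = r: uniform s = h·r (linear in β); cycloidal s = h·(r − sin(2πr)/(2π)); simple-harmonic s = (h/2)(1 − cos(πr))
β=50°: printed 13.5000 | uniform 13.5000, cycloidal 13.5000, simple-harmonic 13.5000
β=55°: printed 16.1779 | uniform 14.8500, cycloidal 16.1779, simple-harmonic 15.6119
β=75°: printed 24.5472 | uniform 20.2500, cycloidal 24.5472, simple-harmonic 23.0459
β=85°: printed 26.4265 | uniform 22.9500, cycloidal 26.4265, simple-harmonic 25.5286
only one law matches every sample → cycloidal

cycloidal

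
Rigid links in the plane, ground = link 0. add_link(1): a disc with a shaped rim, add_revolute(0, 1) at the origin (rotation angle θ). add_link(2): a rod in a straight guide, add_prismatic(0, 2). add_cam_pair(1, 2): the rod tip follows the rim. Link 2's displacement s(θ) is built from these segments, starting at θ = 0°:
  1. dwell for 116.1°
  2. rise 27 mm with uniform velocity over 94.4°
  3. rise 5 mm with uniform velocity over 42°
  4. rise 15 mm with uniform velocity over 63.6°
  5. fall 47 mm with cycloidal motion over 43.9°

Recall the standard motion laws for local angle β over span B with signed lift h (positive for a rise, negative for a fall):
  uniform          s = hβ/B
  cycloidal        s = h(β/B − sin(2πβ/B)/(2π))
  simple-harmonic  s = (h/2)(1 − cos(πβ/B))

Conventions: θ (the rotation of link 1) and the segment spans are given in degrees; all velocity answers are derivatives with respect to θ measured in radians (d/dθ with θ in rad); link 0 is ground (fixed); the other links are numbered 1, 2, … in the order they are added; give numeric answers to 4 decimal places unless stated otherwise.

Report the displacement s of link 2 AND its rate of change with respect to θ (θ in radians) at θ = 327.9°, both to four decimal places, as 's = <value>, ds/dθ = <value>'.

segment 1 (0° to 116.1°, dwell): s unchanged at 0.0000
segment 2 (116.1° to 210.5°, uniform, h = 27) is passed completely: s = 0.0000 + (27) = 27.0000
segment 3 (210.5° to 252.5°, uniform, h = 5) is passed completely: s = 27.0000 + (5) = 32.0000
segment 4 (252.5° to 316.1°, uniform, h = 15) is passed completely: s = 32.0000 + (15) = 47.0000
θ = 327.9° falls in segment 5 (316.1° to 360°, cycloidal, h = -47): β = 327.9 − 316.1 = 11.8°, B = 43.9°; Δs = -47·(0.2688 − sin(2π·0.2688)/(2π)) = -5.2051; s = 47.0000 − 5.2051 = 41.7949
velocity in seg [316.1°–360°] (cycloidal), θ in radians: β = 11.8° = 0.2059 rad, B = 43.9° = 0.7662 rad; ds/dθ = (h/B)(1 − cos(2πβ/B)) = ((-47)/0.7662)(1 − cos(2π·0.2688)) = -68.568017 mm/rad

s = 41.7949, ds/dθ = -68.5680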